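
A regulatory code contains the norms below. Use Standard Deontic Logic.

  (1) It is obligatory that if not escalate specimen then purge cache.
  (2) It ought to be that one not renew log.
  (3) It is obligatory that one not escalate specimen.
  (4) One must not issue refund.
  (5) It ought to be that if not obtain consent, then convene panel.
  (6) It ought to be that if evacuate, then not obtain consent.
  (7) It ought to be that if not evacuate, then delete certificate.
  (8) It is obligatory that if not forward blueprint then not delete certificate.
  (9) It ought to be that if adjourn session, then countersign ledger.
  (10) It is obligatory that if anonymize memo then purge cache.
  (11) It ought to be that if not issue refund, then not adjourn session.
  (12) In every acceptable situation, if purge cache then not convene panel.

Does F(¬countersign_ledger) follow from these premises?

Premise 9 is O(adjourn_session → countersign_ledger), but O(adjourn_session) is not derivable from the premises, so it does not yield O(countersign_ledger).
No other premise forces O(countersign_ledger). An ideal world satisfying every premise can still have ¬countersign_ledger true, so F(¬countersign_ledger) is not derivable.

No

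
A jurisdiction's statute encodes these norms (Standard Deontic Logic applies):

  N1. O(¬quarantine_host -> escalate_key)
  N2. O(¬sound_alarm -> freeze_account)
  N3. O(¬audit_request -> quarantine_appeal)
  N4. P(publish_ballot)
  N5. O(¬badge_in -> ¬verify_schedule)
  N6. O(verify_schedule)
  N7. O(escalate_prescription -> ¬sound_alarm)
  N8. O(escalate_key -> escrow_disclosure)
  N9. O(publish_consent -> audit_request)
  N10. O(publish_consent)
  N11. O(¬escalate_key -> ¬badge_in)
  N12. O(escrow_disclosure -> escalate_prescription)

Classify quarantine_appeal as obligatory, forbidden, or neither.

Neither

Premise 3 is O(¬audit_request -> quarantine_appeal), but O(¬audit_request) is not derivable from the premises, so it does not yield O(quarantine_appeal).
No premise or chain of K-axiom applications forces O(quarantine_appeal), and none forces O(¬quarantine_appeal). So quarantine_appeal is neither obligatory nor forbidden under these norms.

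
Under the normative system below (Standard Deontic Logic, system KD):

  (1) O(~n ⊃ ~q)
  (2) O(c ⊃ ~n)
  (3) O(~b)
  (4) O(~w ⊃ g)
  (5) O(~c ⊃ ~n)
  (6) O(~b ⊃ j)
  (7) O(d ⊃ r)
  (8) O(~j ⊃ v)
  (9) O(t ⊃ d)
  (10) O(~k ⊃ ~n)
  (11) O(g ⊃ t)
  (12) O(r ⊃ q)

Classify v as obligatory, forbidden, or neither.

Premise 8 is O(~j ⊃ v), but O(~j) is not derivable from the premises, so it does not yield O(v).
No premise or chain of K-axiom applications forces O(v), and none forces O(~v). So v is neither obligatory nor forbidden under these norms.

Neither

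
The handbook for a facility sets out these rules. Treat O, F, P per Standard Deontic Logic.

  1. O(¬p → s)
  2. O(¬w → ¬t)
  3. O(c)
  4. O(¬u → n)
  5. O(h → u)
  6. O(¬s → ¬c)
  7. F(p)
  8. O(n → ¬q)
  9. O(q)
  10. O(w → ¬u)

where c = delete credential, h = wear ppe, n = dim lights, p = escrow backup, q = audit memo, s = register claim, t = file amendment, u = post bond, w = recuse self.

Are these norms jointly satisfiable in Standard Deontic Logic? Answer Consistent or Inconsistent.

Consistent

Premise 6 is O(¬s → ¬c), but O(¬s) is not derivable from the premises, so it does not yield O(¬c).
So O(¬c) is not derivable, and the apparent clash with O(c) does not arise.
A world satisfying every obligation exists (e.g. c=true, h=false, n=false, p=false, q=true, s=true, t=false, u=true, w=false); no atom is both obligatory and forbidden, so the set is consistent.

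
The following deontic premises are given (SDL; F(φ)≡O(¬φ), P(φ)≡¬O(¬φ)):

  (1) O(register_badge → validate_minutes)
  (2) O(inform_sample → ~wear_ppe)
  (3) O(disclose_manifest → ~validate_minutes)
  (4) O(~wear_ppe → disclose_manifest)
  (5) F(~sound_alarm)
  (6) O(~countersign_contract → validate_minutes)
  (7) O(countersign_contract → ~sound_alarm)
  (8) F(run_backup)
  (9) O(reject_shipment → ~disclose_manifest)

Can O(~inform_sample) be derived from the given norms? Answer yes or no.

Yes

Premise 5 is F(~sound_alarm), i.e. O(sound_alarm).
Premise 7, O(countersign_contract → ~sound_alarm), contraposes to O(sound_alarm → ~countersign_contract); with O(sound_alarm) we get O(~countersign_contract).
Premise 6 is O(~countersign_contract → validate_minutes); since O(~countersign_contract), deontic closure gives O(validate_minutes).
Premise 3, O(disclose_manifest → ~validate_minutes), contraposes to O(validate_minutes → ~disclose_manifest); with O(validate_minutes) we get O(~disclose_manifest).
Premise 4, O(~wear_ppe → disclose_manifest), contraposes to O(~disclose_manifest → wear_ppe); with O(~disclose_manifest) we get O(wear_ppe).
Premise 2 is O(inform_sample → ~wear_ppe); contrapositively O(wear_ppe → ~inform_sample). Since O(wear_ppe) holds, K gives O(~inform_sample).
Premises 1, 8, 9 do not contribute to this derivation.
So O(~inform_sample) follows.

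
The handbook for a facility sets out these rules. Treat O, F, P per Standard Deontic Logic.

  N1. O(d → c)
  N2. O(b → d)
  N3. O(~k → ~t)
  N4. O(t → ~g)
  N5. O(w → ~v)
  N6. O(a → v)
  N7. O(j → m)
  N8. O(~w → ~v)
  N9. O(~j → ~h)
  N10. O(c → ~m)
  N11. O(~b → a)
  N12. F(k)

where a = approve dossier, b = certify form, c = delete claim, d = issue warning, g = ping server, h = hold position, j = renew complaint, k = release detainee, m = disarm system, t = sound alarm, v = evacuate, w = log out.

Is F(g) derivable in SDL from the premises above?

Premise 4 is O(t → ~g), but O(t) is not derivable from the premises, so it does not yield O(~g).
No other premise forces O(~g). An ideal world satisfying every premise can still have g true, so F(g) is not derivable.

No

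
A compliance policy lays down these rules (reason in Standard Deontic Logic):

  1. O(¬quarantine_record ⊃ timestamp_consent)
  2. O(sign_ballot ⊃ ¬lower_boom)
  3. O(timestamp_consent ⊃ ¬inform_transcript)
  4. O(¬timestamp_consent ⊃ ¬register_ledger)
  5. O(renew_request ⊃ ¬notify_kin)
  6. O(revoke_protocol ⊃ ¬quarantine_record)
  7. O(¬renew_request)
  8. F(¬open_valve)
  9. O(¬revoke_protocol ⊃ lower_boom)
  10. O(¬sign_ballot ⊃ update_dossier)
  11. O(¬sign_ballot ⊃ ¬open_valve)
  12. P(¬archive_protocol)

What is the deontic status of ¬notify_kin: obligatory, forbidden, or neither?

Premise 5 is O(renew_request ⊃ ¬notify_kin), but O(renew_request) is not derivable from the premises, so it does not yield O(¬notify_kin).
No premise or chain of K-axiom applications forces O(¬notify_kin), and none forces O(notify_kin). So ¬notify_kin is neither obligatory nor forbidden under these norms.

Neither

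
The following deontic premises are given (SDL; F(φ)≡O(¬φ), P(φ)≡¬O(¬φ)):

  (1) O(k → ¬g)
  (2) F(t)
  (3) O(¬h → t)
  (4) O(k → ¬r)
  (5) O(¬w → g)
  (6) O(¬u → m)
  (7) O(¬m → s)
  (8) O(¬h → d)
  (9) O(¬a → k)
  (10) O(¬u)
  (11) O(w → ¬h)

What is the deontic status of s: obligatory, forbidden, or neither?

Neither

Premise 7 is O(¬m → s), but O(¬m) is not derivable from the premises, so it does not yield O(s).
No premise or chain of K-axiom applications forces O(s), and none forces O(¬s). So s is neither obligatory nor forbidden under these norms.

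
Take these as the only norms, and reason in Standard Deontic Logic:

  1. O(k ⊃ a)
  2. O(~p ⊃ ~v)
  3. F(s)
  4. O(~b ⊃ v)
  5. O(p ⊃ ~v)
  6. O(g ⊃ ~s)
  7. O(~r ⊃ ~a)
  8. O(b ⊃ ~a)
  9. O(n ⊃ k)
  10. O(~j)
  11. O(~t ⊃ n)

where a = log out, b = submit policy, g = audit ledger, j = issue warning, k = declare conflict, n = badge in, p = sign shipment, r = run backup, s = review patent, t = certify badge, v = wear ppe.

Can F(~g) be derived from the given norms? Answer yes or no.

No

Premise 6 is O(g ⊃ ~s); even if O(~s) held, inferring O(g) would be affirming the consequent — invalid.
No other premise forces O(g). An ideal world satisfying every premise can still have ~g true, so F(~g) is not derivable.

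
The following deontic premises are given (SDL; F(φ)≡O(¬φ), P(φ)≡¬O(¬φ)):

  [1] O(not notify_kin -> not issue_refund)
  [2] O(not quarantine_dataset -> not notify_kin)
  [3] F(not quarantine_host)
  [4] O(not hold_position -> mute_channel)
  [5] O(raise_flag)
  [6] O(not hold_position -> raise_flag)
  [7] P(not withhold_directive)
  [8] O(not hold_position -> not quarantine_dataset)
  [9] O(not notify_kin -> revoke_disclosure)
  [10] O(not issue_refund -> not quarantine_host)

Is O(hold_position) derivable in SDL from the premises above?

F(not quarantine_host) at premise 3 means O(quarantine_host).
Premise 10 is O(not issue_refund -> not quarantine_host); contrapositively O(quarantine_host -> issue_refund). Since O(quarantine_host) holds, K gives O(issue_refund).
Premise 1, O(not notify_kin -> not issue_refund), contraposes to O(issue_refund -> notify_kin); with O(issue_refund) we get O(notify_kin).
The contrapositive of premise 2 (O(not quarantine_dataset -> not notify_kin)) is O(notify_kin -> quarantine_dataset), and O(notify_kin) is already established, so O(quarantine_dataset).
The contrapositive of premise 8 (O(not hold_position -> not quarantine_dataset)) is O(quarantine_dataset -> hold_position), and O(quarantine_dataset) is already established, so O(hold_position).
Premises 4, 5, 6, 7, 9 do not contribute to this derivation.
So O(hold_position) follows.

Yes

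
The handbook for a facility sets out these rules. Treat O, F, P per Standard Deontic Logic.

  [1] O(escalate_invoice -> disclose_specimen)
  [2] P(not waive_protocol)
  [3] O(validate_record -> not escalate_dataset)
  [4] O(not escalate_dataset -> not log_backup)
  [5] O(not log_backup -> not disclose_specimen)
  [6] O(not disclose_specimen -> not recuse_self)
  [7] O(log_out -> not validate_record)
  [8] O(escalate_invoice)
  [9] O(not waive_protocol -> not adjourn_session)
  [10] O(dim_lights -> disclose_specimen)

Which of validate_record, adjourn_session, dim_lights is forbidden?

validate_record

Premise 8 gives O(escalate_invoice).
Applying K to premise 1 (O(escalate_invoice -> disclose_specimen)) and O(escalate_invoice) yields O(disclose_specimen).
Premise 5 is O(not log_backup -> not disclose_specimen); contrapositively O(disclose_specimen -> log_backup). Since O(disclose_specimen) holds, K gives O(log_backup).
Premise 4 is O(not escalate_dataset -> not log_backup); contrapositively O(log_backup -> escalate_dataset). Since O(log_backup) holds, K gives O(escalate_dataset).
Premise 3, O(validate_record -> not escalate_dataset), contraposes to O(escalate_dataset -> not validate_record); with O(escalate_dataset) we get O(not validate_record).
So O(not validate_record) holds, i.e. validate_record is forbidden. None of the other listed options is forbidden under the premises.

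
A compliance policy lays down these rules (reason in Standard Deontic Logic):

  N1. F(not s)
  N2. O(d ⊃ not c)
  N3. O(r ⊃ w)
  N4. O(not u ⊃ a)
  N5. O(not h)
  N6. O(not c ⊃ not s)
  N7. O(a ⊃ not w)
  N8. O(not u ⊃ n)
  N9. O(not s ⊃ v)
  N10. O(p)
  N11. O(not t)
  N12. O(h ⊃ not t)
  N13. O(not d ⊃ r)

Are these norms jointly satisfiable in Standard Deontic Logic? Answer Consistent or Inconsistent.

Premise 12 is O(h ⊃ not t); even if O(not t) held, inferring O(h) would be affirming the consequent — invalid.
So O(h) is not derivable, and the apparent clash with O(not h) does not arise.
A world satisfying every obligation exists (e.g. a=false, c=true, d=false, h=false, n=false, p=true, r=true, s=true, t=false, u=true, v=false, w=true); no atom is both obligatory and forbidden, so the set is consistent.

Consistent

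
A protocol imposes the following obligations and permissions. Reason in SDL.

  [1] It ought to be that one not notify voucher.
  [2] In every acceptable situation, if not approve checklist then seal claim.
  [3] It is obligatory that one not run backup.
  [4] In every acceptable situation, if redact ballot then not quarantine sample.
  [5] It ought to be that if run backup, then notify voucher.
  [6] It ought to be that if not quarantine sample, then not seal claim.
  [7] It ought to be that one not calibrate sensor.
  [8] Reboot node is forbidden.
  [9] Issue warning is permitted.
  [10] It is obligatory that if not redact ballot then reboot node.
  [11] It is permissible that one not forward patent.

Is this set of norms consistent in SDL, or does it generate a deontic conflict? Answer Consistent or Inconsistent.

Consistent

Premise 5 is O(run_backup → notify_voucher), but O(run_backup) is not derivable from the premises, so it does not yield O(notify_voucher).
So O(notify_voucher) is not derivable, and the apparent clash with O(¬notify_voucher) does not arise.
A world satisfying every obligation exists (e.g. approve_checklist=true, calibrate_sensor=false, forward_patent=false, issue_warning=false, notify_voucher=false, quarantine_sample=false, reboot_node=false, redact_ballot=true, run_backup=false, seal_claim=false); no atom is both obligatory and forbidden, so the set is consistent.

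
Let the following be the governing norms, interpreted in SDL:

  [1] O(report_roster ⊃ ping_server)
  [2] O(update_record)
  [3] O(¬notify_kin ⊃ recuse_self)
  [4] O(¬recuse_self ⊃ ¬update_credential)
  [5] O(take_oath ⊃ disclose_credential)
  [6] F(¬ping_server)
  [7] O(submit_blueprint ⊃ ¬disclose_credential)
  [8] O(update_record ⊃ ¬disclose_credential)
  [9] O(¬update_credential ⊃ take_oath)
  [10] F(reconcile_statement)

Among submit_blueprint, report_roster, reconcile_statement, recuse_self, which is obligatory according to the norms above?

recuse_self

From premise 2 we have O(update_record).
With premise 8, O(update_record ⊃ ¬disclose_credential), the K-axiom yields O(¬disclose_credential).
Premise 5, O(take_oath ⊃ disclose_credential), contraposes to O(¬disclose_credential ⊃ ¬take_oath); with O(¬disclose_credential) we get O(¬take_oath).
Premise 9, O(¬update_credential ⊃ take_oath), contraposes to O(¬take_oath ⊃ update_credential); with O(¬take_oath) we get O(update_credential).
The contrapositive of premise 4 (O(¬recuse_self ⊃ ¬update_credential)) is O(update_credential ⊃ recuse_self), and O(update_credential) is already established, so O(recuse_self).
So O(recuse_self) holds — recuse_self is obligatory. None of the other listed options is made obligatory by any chain of premises.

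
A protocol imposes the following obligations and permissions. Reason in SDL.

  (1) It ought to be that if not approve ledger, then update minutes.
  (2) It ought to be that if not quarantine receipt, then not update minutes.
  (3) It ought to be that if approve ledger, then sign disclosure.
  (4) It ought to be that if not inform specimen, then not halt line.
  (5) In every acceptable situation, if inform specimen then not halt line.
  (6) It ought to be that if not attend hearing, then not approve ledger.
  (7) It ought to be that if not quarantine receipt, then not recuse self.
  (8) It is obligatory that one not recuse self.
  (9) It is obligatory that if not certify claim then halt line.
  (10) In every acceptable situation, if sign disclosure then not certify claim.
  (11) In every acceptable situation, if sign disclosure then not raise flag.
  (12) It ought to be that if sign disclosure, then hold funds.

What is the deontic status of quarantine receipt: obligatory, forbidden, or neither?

Obligatory

Premises 4 and 5 cover both cases: O(¬inform_specimen → ¬halt_line) and O(inform_specimen → ¬halt_line). Since ¬inform_specimen ∨ inform_specimen is a tautology, O(¬halt_line) follows.
Premise 9 is O(¬certify_claim → halt_line); contrapositively O(¬halt_line → certify_claim). Since O(¬halt_line) holds, K gives O(certify_claim).
Premise 10 is O(sign_disclosure → ¬certify_claim); contrapositively O(certify_claim → ¬sign_disclosure). Since O(certify_claim) holds, K gives O(¬sign_disclosure).
Premise 3 is O(approve_ledger → sign_disclosure); contrapositively O(¬sign_disclosure → ¬approve_ledger). Since O(¬sign_disclosure) holds, K gives O(¬approve_ledger).
From O(¬approve_ledger) and premise 1, O(¬approve_ledger → update_minutes), we obtain O(update_minutes).
Premise 2, O(¬quarantine_receipt → ¬update_minutes), contraposes to O(update_minutes → quarantine_receipt); with O(update_minutes) we get O(quarantine_receipt).
Premises 6, 7, 8, 11, 12 do not contribute to this derivation.
Hence quarantine_receipt is obligatory.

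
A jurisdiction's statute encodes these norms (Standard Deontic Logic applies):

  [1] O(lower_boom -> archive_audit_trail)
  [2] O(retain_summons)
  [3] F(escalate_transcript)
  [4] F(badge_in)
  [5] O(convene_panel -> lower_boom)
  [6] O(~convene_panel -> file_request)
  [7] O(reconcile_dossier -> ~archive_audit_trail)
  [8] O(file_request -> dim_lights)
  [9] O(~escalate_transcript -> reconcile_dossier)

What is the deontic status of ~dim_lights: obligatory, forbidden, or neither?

Forbidden

Premise 3, F(escalate_transcript), is equivalent to O(~escalate_transcript).
With premise 9, O(~escalate_transcript -> reconcile_dossier), the K-axiom yields O(reconcile_dossier).
With premise 7, O(reconcile_dossier -> ~archive_audit_trail), the K-axiom yields O(~archive_audit_trail).
Premise 1 is O(lower_boom -> archive_audit_trail); contrapositively O(~archive_audit_trail -> ~lower_boom). Since O(~archive_audit_trail) holds, K gives O(~lower_boom).
The contrapositive of premise 5 (O(convene_panel -> lower_boom)) is O(~lower_boom -> ~convene_panel), and O(~lower_boom) is already established, so O(~convene_panel).
Applying K to premise 6 (O(~convene_panel -> file_request)) and O(~convene_panel) yields O(file_request).
From O(file_request) and premise 8, O(file_request -> dim_lights), we obtain O(dim_lights).
Premises 2, 4 do not contribute to this derivation.
Thus O(dim_lights), which is F(~dim_lights): ~dim_lights is forbidden.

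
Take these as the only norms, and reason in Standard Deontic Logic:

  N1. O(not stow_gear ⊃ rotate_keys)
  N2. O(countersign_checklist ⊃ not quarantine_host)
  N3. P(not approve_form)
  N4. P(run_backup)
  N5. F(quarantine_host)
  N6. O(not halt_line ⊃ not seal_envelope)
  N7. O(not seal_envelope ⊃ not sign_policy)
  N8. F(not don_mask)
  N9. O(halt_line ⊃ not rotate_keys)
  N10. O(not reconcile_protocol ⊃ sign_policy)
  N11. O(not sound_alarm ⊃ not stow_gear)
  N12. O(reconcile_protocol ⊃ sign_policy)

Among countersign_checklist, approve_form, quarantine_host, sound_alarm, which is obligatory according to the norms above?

sound_alarm

Premises 10 and 12 cover both cases: O(not reconcile_protocol ⊃ sign_policy) and O(reconcile_protocol ⊃ sign_policy). Since not reconcile_protocol ∨ reconcile_protocol is a tautology, O(sign_policy) follows.
Premise 7, O(not seal_envelope ⊃ not sign_policy), contraposes to O(sign_policy ⊃ seal_envelope); with O(sign_policy) we get O(seal_envelope).
Premise 6 is O(not halt_line ⊃ not seal_envelope); contrapositively O(seal_envelope ⊃ halt_line). Since O(seal_envelope) holds, K gives O(halt_line).
With premise 9, O(halt_line ⊃ not rotate_keys), the K-axiom yields O(not rotate_keys).
Premise 1 is O(not stow_gear ⊃ rotate_keys); contrapositively O(not rotate_keys ⊃ stow_gear). Since O(not rotate_keys) holds, K gives O(stow_gear).
Premise 11, O(not sound_alarm ⊃ not stow_gear), contraposes to O(stow_gear ⊃ sound_alarm); with O(stow_gear) we get O(sound_alarm).
So O(sound_alarm) holds — sound_alarm is obligatory. None of the other listed options is made obligatory by any chain of premises.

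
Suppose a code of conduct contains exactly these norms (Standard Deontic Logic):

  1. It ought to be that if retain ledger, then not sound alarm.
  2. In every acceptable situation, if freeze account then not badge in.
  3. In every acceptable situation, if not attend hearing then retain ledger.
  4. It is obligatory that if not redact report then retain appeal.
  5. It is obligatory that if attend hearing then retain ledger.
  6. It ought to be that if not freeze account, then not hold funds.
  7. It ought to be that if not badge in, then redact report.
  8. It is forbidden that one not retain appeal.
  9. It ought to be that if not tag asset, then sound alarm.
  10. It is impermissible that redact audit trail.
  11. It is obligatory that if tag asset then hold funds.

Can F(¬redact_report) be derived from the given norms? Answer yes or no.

Yes

Premises 5 and 3 are O(attend_hearing → retain_ledger) and O(¬attend_hearing → retain_ledger); every ideal world satisfies attend_hearing or ¬attend_hearing, so in either case retain_ledger holds — hence O(retain_ledger).
From O(retain_ledger) and premise 1, O(retain_ledger → ¬sound_alarm), we obtain O(¬sound_alarm).
The contrapositive of premise 9 (O(¬tag_asset → sound_alarm)) is O(¬sound_alarm → tag_asset), and O(¬sound_alarm) is already established, so O(tag_asset).
Applying K to premise 11 (O(tag_asset → hold_funds)) and O(tag_asset) yields O(hold_funds).
Premise 6, O(¬freeze_account → ¬hold_funds), contraposes to O(hold_funds → freeze_account); with O(hold_funds) we get O(freeze_account).
With premise 2, O(freeze_account → ¬badge_in), the K-axiom yields O(¬badge_in).
With premise 7, O(¬badge_in → redact_report), the K-axiom yields O(redact_report).
Premises 4, 8, 10 do not contribute to this derivation.
So O(redact_report) holds, i.e. F(¬redact_report). The claim follows.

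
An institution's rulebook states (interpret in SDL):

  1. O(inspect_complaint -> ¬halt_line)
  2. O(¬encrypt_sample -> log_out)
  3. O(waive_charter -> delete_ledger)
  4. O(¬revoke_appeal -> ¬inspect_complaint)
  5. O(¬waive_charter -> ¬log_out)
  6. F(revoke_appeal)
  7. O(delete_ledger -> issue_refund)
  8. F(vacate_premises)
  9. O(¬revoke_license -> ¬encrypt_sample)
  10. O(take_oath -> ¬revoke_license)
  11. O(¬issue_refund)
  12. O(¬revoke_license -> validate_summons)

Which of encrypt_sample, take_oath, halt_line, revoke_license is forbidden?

take_oath

Premise 11 gives O(¬issue_refund).
The contrapositive of premise 7 (O(delete_ledger -> issue_refund)) is O(¬issue_refund -> ¬delete_ledger), and O(¬issue_refund) is already established, so O(¬delete_ledger).
Premise 3 is O(waive_charter -> delete_ledger); contrapositively O(¬delete_ledger -> ¬waive_charter). Since O(¬delete_ledger) holds, K gives O(¬waive_charter).
Premise 5 is O(¬waive_charter -> ¬log_out); since O(¬waive_charter), deontic closure gives O(¬log_out).
Premise 2, O(¬encrypt_sample -> log_out), contraposes to O(¬log_out -> encrypt_sample); with O(¬log_out) we get O(encrypt_sample).
The contrapositive of premise 9 (O(¬revoke_license -> ¬encrypt_sample)) is O(encrypt_sample -> revoke_license), and O(encrypt_sample) is already established, so O(revoke_license).
Premise 10 is O(take_oath -> ¬revoke_license); contrapositively O(revoke_license -> ¬take_oath). Since O(revoke_license) holds, K gives O(¬take_oath).
So O(¬take_oath) holds, i.e. take_oath is forbidden. None of the other listed options is forbidden under the premises.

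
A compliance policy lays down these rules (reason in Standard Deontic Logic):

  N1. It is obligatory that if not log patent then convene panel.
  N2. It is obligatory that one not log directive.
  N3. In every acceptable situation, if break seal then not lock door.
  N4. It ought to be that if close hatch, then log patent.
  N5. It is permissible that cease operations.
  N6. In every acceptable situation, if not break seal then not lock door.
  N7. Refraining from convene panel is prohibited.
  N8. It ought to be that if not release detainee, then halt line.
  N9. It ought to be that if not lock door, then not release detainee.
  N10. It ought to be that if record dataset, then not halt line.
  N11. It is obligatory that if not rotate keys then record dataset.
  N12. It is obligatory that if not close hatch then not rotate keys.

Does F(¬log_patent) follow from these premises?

Yes

By case analysis on break_seal: premise 3 gives O(break_seal → ¬lock_door) and premise 6 gives O(¬break_seal → ¬lock_door), so O(¬lock_door) either way.
From O(¬lock_door) and premise 9, O(¬lock_door → ¬release_detainee), we obtain O(¬release_detainee).
From O(¬release_detainee) and premise 8, O(¬release_detainee → halt_line), we obtain O(halt_line).
Premise 10 is O(record_dataset → ¬halt_line); contrapositively O(halt_line → ¬record_dataset). Since O(halt_line) holds, K gives O(¬record_dataset).
The contrapositive of premise 11 (O(¬rotate_keys → record_dataset)) is O(¬record_dataset → rotate_keys), and O(¬record_dataset) is already established, so O(rotate_keys).
Premise 12 is O(¬close_hatch → ¬rotate_keys); contrapositively O(rotate_keys → close_hatch). Since O(rotate_keys) holds, K gives O(close_hatch).
With premise 4, O(close_hatch → log_patent), the K-axiom yields O(log_patent).
Premises 1, 2, 5, 7 do not contribute to this derivation.
So O(log_patent) holds, i.e. F(¬log_patent). The claim follows.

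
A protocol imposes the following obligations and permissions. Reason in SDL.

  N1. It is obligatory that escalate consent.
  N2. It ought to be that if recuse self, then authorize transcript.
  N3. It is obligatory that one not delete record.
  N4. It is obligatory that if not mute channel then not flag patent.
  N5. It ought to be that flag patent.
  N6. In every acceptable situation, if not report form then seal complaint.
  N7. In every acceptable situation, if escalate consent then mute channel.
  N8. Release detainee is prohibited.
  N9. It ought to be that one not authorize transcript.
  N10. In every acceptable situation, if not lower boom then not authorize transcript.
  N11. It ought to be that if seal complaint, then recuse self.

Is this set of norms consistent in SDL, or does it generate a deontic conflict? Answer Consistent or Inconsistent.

Premise 4 is O(¬mute_channel → ¬flag_patent), but O(¬mute_channel) is not derivable from the premises, so it does not yield O(¬flag_patent).
So O(¬flag_patent) is not derivable, and the apparent clash with O(flag_patent) does not arise.
A world satisfying every obligation exists (e.g. authorize_transcript=false, delete_record=false, escalate_consent=true, flag_patent=true, lower_boom=false, mute_channel=true, recuse_self=false, release_detainee=false, report_form=true, seal_complaint=false); no atom is both obligatory and forbidden, so the set is consistent.

Consistent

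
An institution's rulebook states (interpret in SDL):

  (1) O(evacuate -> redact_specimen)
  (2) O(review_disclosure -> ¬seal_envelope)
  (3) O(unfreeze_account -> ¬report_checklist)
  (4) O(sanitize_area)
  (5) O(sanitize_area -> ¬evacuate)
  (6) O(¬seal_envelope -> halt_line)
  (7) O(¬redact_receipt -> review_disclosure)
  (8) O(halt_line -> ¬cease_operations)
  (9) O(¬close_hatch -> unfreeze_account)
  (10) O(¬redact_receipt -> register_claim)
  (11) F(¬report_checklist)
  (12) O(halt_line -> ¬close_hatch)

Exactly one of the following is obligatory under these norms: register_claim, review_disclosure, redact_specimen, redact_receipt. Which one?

Premise 11 is F(¬report_checklist), i.e. O(report_checklist).
Premise 3 is O(unfreeze_account -> ¬report_checklist); contrapositively O(report_checklist -> ¬unfreeze_account). Since O(report_checklist) holds, K gives O(¬unfreeze_account).
Premise 9 is O(¬close_hatch -> unfreeze_account); contrapositively O(¬unfreeze_account -> close_hatch). Since O(¬unfreeze_account) holds, K gives O(close_hatch).
Premise 12 is O(halt_line -> ¬close_hatch); contrapositively O(close_hatch -> ¬halt_line). Since O(close_hatch) holds, K gives O(¬halt_line).
The contrapositive of premise 6 (O(¬seal_envelope -> halt_line)) is O(¬halt_line -> seal_envelope), and O(¬halt_line) is already established, so O(seal_envelope).
The contrapositive of premise 2 (O(review_disclosure -> ¬seal_envelope)) is O(seal_envelope -> ¬review_disclosure), and O(seal_envelope) is already established, so O(¬review_disclosure).
Premise 7 is O(¬redact_receipt -> review_disclosure); contrapositively O(¬review_disclosure -> redact_receipt). Since O(¬review_disclosure) holds, K gives O(redact_receipt).
So O(redact_receipt) holds — redact_receipt is obligatory. None of the other listed options is made obligatory by any chain of premises.

redact_receipt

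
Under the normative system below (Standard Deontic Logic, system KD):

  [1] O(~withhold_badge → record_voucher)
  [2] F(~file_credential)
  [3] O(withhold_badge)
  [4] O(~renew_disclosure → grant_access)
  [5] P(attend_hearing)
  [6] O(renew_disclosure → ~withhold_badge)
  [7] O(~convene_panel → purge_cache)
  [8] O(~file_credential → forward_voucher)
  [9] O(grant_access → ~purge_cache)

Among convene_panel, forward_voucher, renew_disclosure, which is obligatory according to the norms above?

convene_panel

From premise 3 we have O(withhold_badge).
Premise 6 is O(renew_disclosure → ~withhold_badge); contrapositively O(withhold_badge → ~renew_disclosure). Since O(withhold_badge) holds, K gives O(~renew_disclosure).
From O(~renew_disclosure) and premise 4, O(~renew_disclosure → grant_access), we obtain O(grant_access).
Applying K to premise 9 (O(grant_access → ~purge_cache)) and O(grant_access) yields O(~purge_cache).
Premise 7 is O(~convene_panel → purge_cache); contrapositively O(~purge_cache → convene_panel). Since O(~purge_cache) holds, K gives O(convene_panel).
So O(convene_panel) holds — convene_panel is obligatory. None of the other listed options is made obligatory by any chain of premises.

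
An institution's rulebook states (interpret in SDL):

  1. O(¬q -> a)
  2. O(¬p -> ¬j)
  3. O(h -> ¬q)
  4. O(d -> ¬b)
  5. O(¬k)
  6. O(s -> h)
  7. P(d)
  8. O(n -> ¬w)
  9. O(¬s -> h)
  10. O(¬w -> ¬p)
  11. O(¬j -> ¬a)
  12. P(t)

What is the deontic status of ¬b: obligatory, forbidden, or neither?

Neither

Premise 4 is O(d -> ¬b), but O(d) is not derivable from the premises (the permission P(d) asserts only ¬O(¬d), not O(d)), so it does not yield O(¬b).
No premise or chain of K-axiom applications forces O(¬b), and none forces O(b). So ¬b is neither obligatory nor forbidden under these norms.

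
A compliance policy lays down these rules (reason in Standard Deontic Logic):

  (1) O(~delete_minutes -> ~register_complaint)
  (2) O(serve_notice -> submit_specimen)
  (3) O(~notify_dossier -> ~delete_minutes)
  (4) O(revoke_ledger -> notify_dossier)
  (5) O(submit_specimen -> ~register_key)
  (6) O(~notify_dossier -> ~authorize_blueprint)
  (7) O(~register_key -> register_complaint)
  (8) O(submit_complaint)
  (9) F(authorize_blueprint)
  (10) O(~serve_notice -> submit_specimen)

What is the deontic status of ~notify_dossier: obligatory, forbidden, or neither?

Premises 10 and 2 cover both cases: O(~serve_notice -> submit_specimen) and O(serve_notice -> submit_specimen). Since ~serve_notice ∨ serve_notice is a tautology, O(submit_specimen) follows.
Applying K to premise 5 (O(submit_specimen -> ~register_key)) and O(submit_specimen) yields O(~register_key).
With premise 7, O(~register_key -> register_complaint), the K-axiom yields O(register_complaint).
Premise 1 is O(~delete_minutes -> ~register_complaint); contrapositively O(register_complaint -> delete_minutes). Since O(register_complaint) holds, K gives O(delete_minutes).
The contrapositive of premise 3 (O(~notify_dossier -> ~delete_minutes)) is O(delete_minutes -> notify_dossier), and O(delete_minutes) is already established, so O(notify_dossier).
Premises 4, 6, 8, 9 do not contribute to this derivation.
Thus O(notify_dossier), which is F(~notify_dossier): ~notify_dossier is forbidden.

Forbidden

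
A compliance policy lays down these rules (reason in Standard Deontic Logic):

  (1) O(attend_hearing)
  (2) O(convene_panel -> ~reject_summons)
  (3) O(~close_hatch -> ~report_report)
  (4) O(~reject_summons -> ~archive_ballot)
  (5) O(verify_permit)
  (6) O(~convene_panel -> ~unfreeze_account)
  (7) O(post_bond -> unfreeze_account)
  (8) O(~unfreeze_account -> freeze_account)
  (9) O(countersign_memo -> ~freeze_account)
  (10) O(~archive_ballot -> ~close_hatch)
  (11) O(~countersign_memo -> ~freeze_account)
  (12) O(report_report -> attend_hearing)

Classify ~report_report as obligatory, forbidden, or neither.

Premises 11 and 9 cover both cases: O(~countersign_memo -> ~freeze_account) and O(countersign_memo -> ~freeze_account). Since ~countersign_memo ∨ countersign_memo is a tautology, O(~freeze_account) follows.
Premise 8 is O(~unfreeze_account -> freeze_account); contrapositively O(~freeze_account -> unfreeze_account). Since O(~freeze_account) holds, K gives O(unfreeze_account).
The contrapositive of premise 6 (O(~convene_panel -> ~unfreeze_account)) is O(unfreeze_account -> convene_panel), and O(unfreeze_account) is already established, so O(convene_panel).
Applying K to premise 2 (O(convene_panel -> ~reject_summons)) and O(convene_panel) yields O(~reject_summons).
From O(~reject_summons) and premise 4, O(~reject_summons -> ~archive_ballot), we obtain O(~archive_ballot).
Applying K to premise 10 (O(~archive_ballot -> ~close_hatch)) and O(~archive_ballot) yields O(~close_hatch).
From O(~close_hatch) and premise 3, O(~close_hatch -> ~report_report), we obtain O(~report_report).
Premises 1, 5, 7, 12 do not contribute to this derivation.
Hence ~report_report is obligatory.

Obligatory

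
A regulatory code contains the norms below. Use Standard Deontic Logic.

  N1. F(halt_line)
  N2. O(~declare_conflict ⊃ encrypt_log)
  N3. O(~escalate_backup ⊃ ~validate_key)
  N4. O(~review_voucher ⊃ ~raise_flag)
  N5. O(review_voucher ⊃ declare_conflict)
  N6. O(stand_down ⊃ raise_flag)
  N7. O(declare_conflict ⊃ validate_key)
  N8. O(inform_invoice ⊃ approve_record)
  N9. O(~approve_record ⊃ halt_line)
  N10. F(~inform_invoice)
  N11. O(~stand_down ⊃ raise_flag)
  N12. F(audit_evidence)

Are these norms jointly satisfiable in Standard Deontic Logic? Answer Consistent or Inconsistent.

Premise 9 is O(~approve_record ⊃ halt_line), but O(~approve_record) is not derivable from the premises, so it does not yield O(halt_line).
So O(halt_line) is not derivable, and the apparent clash with O(~halt_line) does not arise.
A world satisfying every obligation exists (e.g. approve_record=true, audit_evidence=false, declare_conflict=true, encrypt_log=false, escalate_backup=true, halt_line=false, inform_invoice=true, raise_flag=true, review_voucher=true, stand_down=false, validate_key=true); no atom is both obligatory and forbidden, so the set is consistent.

Consistent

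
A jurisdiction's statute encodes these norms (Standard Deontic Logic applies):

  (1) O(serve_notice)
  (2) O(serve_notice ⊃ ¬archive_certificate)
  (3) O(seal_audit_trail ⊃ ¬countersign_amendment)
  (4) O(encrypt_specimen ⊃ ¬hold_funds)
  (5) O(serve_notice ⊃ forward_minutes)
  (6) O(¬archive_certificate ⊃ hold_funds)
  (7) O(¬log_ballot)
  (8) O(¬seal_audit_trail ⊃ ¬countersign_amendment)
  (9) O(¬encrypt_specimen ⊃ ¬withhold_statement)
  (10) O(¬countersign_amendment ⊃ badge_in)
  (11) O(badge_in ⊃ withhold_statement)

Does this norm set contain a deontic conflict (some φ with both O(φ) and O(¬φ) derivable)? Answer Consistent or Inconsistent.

Inconsistent

Premises 8 and 3 are O(¬seal_audit_trail ⊃ ¬countersign_amendment) and O(seal_audit_trail ⊃ ¬countersign_amendment); every ideal world satisfies ¬seal_audit_trail or seal_audit_trail, so in either case ¬countersign_amendment holds — hence O(¬countersign_amendment).
Applying K to premise 10 (O(¬countersign_amendment ⊃ badge_in)) and O(¬countersign_amendment) yields O(badge_in).
Premise 11 is O(badge_in ⊃ withhold_statement); since O(badge_in), deontic closure gives O(withhold_statement).
Premise 9, O(¬encrypt_specimen ⊃ ¬withhold_statement), contraposes to O(withhold_statement ⊃ encrypt_specimen); with O(withhold_statement) we get O(encrypt_specimen).
With premise 4, O(encrypt_specimen ⊃ ¬hold_funds), the K-axiom yields O(¬hold_funds).
The contrapositive of premise 6 (O(¬archive_certificate ⊃ hold_funds)) is O(¬hold_funds ⊃ archive_certificate), and O(¬hold_funds) is already established, so O(archive_certificate).
Premise 2, O(serve_notice ⊃ ¬archive_certificate), contraposes to O(archive_certificate ⊃ ¬serve_notice); with O(archive_certificate) we get O(¬serve_notice).
Yet premise 1 states O(serve_notice).
We now have both O(¬serve_notice) and O(serve_notice) — serve_notice is simultaneously obligatory and forbidden, violating the D-axiom.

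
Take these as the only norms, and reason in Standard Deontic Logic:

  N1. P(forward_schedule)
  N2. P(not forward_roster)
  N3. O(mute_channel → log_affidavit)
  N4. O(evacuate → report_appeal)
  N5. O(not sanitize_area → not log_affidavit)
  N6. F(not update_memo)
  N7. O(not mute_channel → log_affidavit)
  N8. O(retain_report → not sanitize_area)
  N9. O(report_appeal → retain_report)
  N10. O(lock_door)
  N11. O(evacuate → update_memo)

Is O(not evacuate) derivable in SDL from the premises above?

By case analysis on mute_channel: premise 3 gives O(mute_channel → log_affidavit) and premise 7 gives O(not mute_channel → log_affidavit), so O(log_affidavit) either way.
The contrapositive of premise 5 (O(not sanitize_area → not log_affidavit)) is O(log_affidavit → sanitize_area), and O(log_affidavit) is already established, so O(sanitize_area).
Premise 8, O(retain_report → not sanitize_area), contraposes to O(sanitize_area → not retain_report); with O(sanitize_area) we get O(not retain_report).
The contrapositive of premise 9 (O(report_appeal → retain_report)) is O(not retain_report → not report_appeal), and O(not retain_report) is already established, so O(not report_appeal).
Premise 4, O(evacuate → report_appeal), contraposes to O(not report_appeal → not evacuate); with O(not report_appeal) we get O(not evacuate).
Premises 1, 2, 6, 10, 11 do not contribute to this derivation.
So O(not evacuate) follows.

Yes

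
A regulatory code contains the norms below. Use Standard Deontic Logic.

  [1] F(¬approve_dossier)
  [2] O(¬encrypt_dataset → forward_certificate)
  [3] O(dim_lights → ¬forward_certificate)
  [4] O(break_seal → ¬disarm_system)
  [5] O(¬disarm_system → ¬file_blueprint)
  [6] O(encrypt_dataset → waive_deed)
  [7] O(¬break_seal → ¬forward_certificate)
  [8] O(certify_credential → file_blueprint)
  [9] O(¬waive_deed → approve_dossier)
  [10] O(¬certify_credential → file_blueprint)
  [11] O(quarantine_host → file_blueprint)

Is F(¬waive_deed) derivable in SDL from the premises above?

Yes

Premises 8 and 10 are O(certify_credential → file_blueprint) and O(¬certify_credential → file_blueprint); every ideal world satisfies certify_credential or ¬certify_credential, so in either case file_blueprint holds — hence O(file_blueprint).
The contrapositive of premise 5 (O(¬disarm_system → ¬file_blueprint)) is O(file_blueprint → disarm_system), and O(file_blueprint) is already established, so O(disarm_system).
Premise 4, O(break_seal → ¬disarm_system), contraposes to O(disarm_system → ¬break_seal); with O(disarm_system) we get O(¬break_seal).
With premise 7, O(¬break_seal → ¬forward_certificate), the K-axiom yields O(¬forward_certificate).
Premise 2, O(¬encrypt_dataset → forward_certificate), contraposes to O(¬forward_certificate → encrypt_dataset); with O(¬forward_certificate) we get O(encrypt_dataset).
Premise 6 is O(encrypt_dataset → waive_deed); since O(encrypt_dataset), deontic closure gives O(waive_deed).
Premises 1, 3, 9, 11 do not contribute to this derivation.
So O(waive_deed) holds, i.e. F(¬waive_deed). The claim follows.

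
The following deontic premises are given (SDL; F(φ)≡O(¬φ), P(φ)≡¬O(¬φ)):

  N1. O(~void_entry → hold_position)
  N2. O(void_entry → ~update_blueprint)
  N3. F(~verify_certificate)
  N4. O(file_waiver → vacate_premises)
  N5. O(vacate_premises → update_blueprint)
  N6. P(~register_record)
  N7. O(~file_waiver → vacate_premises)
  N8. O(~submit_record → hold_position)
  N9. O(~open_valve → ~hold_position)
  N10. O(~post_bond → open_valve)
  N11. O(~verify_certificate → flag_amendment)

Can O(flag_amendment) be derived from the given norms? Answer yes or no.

Premise 11 is O(~verify_certificate → flag_amendment), but O(~verify_certificate) is not derivable from the premises, so it does not yield O(flag_amendment).
No other premise forces O(flag_amendment). An ideal world satisfying every premise can still have flag_amendment false, so O(flag_amendment) is not derivable.

No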